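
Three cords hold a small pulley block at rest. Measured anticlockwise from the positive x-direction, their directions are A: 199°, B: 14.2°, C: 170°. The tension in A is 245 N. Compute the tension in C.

T_C ≈ 50 N

Resolve: ΣF_x = 245 cos 199° + T_B cos 14.2° + T_C cos 170° = 0.
        ΣF_y = 245 sin 199° + T_B sin 14.2° + T_C sin 170° = 0.
The known terms sum to (-231.7, -79.76) N, so 0.9694 T_B − 0.9848 T_C = 231.7 and 0.2453 T_B + 0.1736 T_C = 79.76.
Solving simultaneously: T_B = 289.8 N, T_C = 50.01 N.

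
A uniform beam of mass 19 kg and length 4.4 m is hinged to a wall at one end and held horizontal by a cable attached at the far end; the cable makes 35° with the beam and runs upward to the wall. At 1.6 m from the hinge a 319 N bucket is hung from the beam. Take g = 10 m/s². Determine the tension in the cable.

Take torques about the hinge: T sin 35° · 4.4 = 19×10×2.2 + 319×1.6 = 928.4 N·m.
So T = 928.4 / (0.5736 × 4.4) = 367.87 N.

T ≈ 368 N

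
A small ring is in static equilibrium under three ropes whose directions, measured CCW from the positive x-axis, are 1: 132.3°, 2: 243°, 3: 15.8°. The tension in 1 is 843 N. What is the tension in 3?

Resolve: ΣF_x = 843 cos 132.3° + T_2 cos 243° + T_3 cos 15.8° = 0.
        ΣF_y = 843 sin 132.3° + T_2 sin 243° + T_3 sin 15.8° = 0.
The known terms sum to (-567.3, 623.5) N, so -0.4540 T_2 + 0.9622 T_3 = 567.3 and -0.8910 T_2 + 0.2723 T_3 = -623.5.
Solving simultaneously: T_2 = 1028 N, T_3 = 1075 N.

T_3 ≈ 1070 N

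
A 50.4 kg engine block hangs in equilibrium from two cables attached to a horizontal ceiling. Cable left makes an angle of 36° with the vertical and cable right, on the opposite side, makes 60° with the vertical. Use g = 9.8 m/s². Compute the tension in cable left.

T_left ≈ 430 N

Angles from the horizontal: cable left is 90° − 36° = 54°, cable right is 90° − 60° = 30°.
Weight W = 50.4 × 9.8 = 493.9 N acts straight down.
Horizontal: T_left cos 54° = T_right cos 30°  →  T_right = 0.6787 T_left.
Vertical: T_left sin 54° + T_right sin 30° = 493.9.
Substituting the horizontal relation into the vertical equation gives 1.148 T_left = 493.9, so T_left = 430.1 N.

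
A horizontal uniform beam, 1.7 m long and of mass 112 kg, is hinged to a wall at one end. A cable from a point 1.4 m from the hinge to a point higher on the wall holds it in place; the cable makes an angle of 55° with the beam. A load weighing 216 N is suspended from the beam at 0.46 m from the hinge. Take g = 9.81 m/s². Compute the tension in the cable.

Take torques about the hinge: T sin 55° · 1.4 = 112×9.81×0.85 + 216×0.46 = 1033.3 N·m.
So T = 1033.3 / (0.8192 × 1.4) = 900.99 N.

T ≈ 901 N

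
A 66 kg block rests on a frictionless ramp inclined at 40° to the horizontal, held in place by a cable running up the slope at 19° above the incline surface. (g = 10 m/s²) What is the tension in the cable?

T ≈ 449 N

Take axes along and perpendicular to the incline. Weight components: W sin 40° = 424.2 N down-slope, W cos 40° = 505.6 N into the surface.
Along incline: T cos 19° = W sin 40° → T = 448.7 N.
Perpendicular: N = W cos 40° − T sin 19° = 359.5 N.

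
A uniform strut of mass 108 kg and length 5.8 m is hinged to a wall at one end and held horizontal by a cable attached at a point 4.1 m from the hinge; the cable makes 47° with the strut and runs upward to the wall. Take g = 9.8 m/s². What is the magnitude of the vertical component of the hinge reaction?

Take torques about the hinge: T sin 47° · 4.1 = 108×9.8×2.9 = 3069.4 N·m.
So T = 3069.4 / (0.7314 × 4.1) = 1023.6 N.
ΣF_y = 0: H_y = (108×9.8) − T sin 47° = 1058.4 − 748.62 = 309.78 N.

|H_y| ≈ 310 N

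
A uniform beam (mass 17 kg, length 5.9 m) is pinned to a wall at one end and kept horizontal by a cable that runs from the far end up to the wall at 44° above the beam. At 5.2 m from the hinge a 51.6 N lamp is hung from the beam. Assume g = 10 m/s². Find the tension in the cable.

T ≈ 188 N

Take torques about the hinge: T sin 44° · 5.9 = 17×10×2.95 + 51.6×5.2 = 769.82 N·m.
So T = 769.82 / (0.6947 × 5.9) = 187.83 N.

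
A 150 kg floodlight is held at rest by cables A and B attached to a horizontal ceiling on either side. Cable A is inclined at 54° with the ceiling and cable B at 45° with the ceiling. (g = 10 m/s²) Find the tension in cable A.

Weight W = 150 × 10 = 1500 N acts straight down.
Horizontal: T_A cos 54° = T_B cos 45°  →  T_B = 0.8313 T_A.
Vertical: T_A sin 54° + T_B sin 45° = 1500.
Substituting the horizontal relation into the vertical equation gives 1.397 T_A = 1500, so T_A = 1074 N.

T_A ≈ 1070 N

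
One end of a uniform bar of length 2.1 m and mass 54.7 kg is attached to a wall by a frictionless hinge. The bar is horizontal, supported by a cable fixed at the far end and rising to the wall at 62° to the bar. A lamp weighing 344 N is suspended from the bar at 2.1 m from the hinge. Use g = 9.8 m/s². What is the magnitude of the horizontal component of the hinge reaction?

Take torques about the hinge: T sin 62° · 2.1 = 54.7×9.8×1.05 + 344×2.1 = 1285.3 N·m.
So T = 1285.3 / (0.8829 × 2.1) = 693.17 N.
ΣF_x = 0: H_x = T cos 62° = 325.42 N.

H_x ≈ 325 N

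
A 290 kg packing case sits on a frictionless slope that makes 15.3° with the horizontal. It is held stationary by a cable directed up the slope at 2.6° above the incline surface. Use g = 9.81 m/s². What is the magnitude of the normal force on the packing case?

Take axes along and perpendicular to the incline. Weight components: W sin 15.3° = 750.7 N down-slope, W cos 15.3° = 2744 N into the surface.
Along incline: T cos 2.6° = W sin 15.3° → T = 751.5 N.
Perpendicular: N = W cos 15.3° − T sin 2.6° = 2710 N.

N ≈ 2710 N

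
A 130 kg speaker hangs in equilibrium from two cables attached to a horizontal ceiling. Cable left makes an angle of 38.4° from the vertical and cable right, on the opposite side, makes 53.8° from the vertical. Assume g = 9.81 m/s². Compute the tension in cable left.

T_left ≈ 1030 N

Angles from the horizontal: cable left is 90° − 38.4° = 51.6°, cable right is 90° − 53.8° = 36.2°.
Weight W = 130 × 9.81 = 1275 N acts straight down.
Horizontal: T_left cos 51.6° = T_right cos 36.2°  →  T_right = 0.7697 T_left.
Vertical: T_left sin 51.6° + T_right sin 36.2° = 1275.
Substituting the horizontal relation into the vertical equation gives 1.238 T_left = 1275, so T_left = 1030 N.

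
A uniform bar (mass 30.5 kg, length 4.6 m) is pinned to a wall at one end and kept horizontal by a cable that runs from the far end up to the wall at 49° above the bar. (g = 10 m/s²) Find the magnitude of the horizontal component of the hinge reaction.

Take torques about the hinge: T sin 49° · 4.6 = 30.5×10×2.3 = 701.5 N·m.
So T = 701.5 / (0.7547 × 4.6) = 202.06 N.
ΣF_x = 0: H_x = T cos 49° = 132.57 N.

H_x ≈ 133 N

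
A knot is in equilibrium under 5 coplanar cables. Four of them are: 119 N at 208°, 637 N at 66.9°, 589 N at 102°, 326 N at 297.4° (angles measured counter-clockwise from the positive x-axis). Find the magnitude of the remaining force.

Sum the known components: ΣF_x = 172.4 N, ΣF_y = 816.8 N.
For equilibrium the remaining force must supply (−ΣF_x, −ΣF_y) = (-172.4, -816.8) N.
Magnitude = √((-172.4)² + (-816.8)²) = 834.8 N; direction = atan2(-816.8, -172.4) = 258.1°.

F ≈ 835 N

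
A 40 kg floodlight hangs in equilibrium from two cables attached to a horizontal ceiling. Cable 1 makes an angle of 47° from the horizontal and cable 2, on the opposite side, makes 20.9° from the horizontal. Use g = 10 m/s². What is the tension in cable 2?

T_2 ≈ 294 N

Weight W = 40 × 10 = 400 N acts straight down.
Horizontal: T_1 cos 47° = T_2 cos 20.9°  →  T_1 = 1.37 T_2.
Vertical: T_1 sin 47° + T_2 sin 20.9° = 400.
Substituting the horizontal relation into the vertical equation gives 1.359 T_2 = 400, so T_2 = 294.4 N.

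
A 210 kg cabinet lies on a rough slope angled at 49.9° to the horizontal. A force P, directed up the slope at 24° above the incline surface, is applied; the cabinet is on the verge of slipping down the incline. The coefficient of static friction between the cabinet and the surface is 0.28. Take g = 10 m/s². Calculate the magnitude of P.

On the verge of sliding down the incline, friction equals μN and acts up the slope.
Perpendicular: N + P sin 24° = W cos 49.9° = 1353 N.
Along incline: P cos 24° + μN = W sin 49.9° with W sin 49.9° = 1606 N.
Solving the pair for P and N: P = 1535 N, N = 728.3 N (and f = μN = 203.9 N).

P ≈ 1540 N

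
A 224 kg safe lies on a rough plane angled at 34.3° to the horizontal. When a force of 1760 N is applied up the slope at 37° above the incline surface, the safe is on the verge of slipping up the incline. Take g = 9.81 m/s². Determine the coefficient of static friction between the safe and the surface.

μ ≈ 0.221

On the verge of sliding up the incline, friction is at its maximum μN and acts down the slope.
Perpendicular to incline: N = W cos 34.3° − P sin 37° = 1815 − 1059 = 756.1 N.
Along incline: P cos 37° − μN = W sin 34.3° → μ = −(W sin 34.3° − P cos 37°) / N = 0.2212.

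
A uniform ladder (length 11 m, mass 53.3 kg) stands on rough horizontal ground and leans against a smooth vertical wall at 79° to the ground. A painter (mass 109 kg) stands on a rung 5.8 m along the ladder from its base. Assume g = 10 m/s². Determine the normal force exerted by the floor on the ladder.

ΣF_y = 0: N_floor = 53.3×10 + 109×10 = 1623 N.

N_floor ≈ 1620 N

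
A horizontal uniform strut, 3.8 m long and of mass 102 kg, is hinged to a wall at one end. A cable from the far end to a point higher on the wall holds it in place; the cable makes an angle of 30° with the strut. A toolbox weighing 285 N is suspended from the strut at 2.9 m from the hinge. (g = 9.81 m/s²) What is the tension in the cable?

Take torques about the hinge: T sin 30° · 3.8 = 102×9.81×1.9 + 285×2.9 = 2727.7 N·m.
So T = 2727.7 / (0.5000 × 3.8) = 1435.6 N.

T ≈ 1440 N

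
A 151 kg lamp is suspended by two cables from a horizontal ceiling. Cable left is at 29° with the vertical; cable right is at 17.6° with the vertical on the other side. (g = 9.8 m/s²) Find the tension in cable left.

Angles from the horizontal: cable left is 90° − 29° = 61°, cable right is 90° − 17.6° = 72.4°.
Weight W = 151 × 9.8 = 1480 N acts straight down.
Horizontal: T_left cos 61° = T_right cos 72.4°  →  T_right = 1.603 T_left.
Vertical: T_left sin 61° + T_right sin 72.4° = 1480.
Substituting the horizontal relation into the vertical equation gives 2.403 T_left = 1480, so T_left = 615.8 N.

T_left ≈ 616 N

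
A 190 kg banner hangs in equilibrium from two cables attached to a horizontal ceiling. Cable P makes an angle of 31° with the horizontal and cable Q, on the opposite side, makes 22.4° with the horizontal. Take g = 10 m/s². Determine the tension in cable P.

Weight W = 190 × 10 = 1900 N acts straight down.
Horizontal: T_P cos 31° = T_Q cos 22.4°  →  T_Q = 0.9271 T_P.
Vertical: T_P sin 31° + T_Q sin 22.4° = 1900.
Substituting the horizontal relation into the vertical equation gives 0.8683 T_P = 1900, so T_P = 2188 N.

T_P ≈ 2190 N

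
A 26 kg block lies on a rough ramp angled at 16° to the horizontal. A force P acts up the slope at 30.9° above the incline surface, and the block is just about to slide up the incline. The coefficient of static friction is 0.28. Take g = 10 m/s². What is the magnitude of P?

On the verge of sliding up the incline, friction equals μN and acts down the slope.
Perpendicular: N + P sin 30.9° = W cos 16° = 249.9 N.
Along incline: P cos 30.9° = W sin 16° + μN  with W sin 16° = 71.67 N.
Solving the pair for P and N: P = 141.4 N, N = 177.3 N (and f = μN = 49.65 N).

P ≈ 141 N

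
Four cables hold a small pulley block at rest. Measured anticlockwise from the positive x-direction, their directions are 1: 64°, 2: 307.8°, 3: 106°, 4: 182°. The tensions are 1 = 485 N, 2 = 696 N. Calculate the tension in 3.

T_3 ≈ 140 N

Resolve: ΣF_x = 485 cos 64° + 696 cos 307.8° + T_3 cos 106° + T_4 cos 182° = 0.
        ΣF_y = 485 sin 64° + 696 sin 307.8° + T_3 sin 106° + T_4 sin 182° = 0.
The known terms sum to (639.2, -114) N, so -0.2756 T_3 − 0.9994 T_4 = -639.2 and 0.9613 T_3 − 0.0349 T_4 = 114.
Solving simultaneously: T_3 = 140.4 N, T_4 = 600.8 N.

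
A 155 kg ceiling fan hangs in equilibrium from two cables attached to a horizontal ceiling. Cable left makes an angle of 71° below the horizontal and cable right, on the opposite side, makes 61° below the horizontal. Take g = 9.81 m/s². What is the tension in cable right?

T_right ≈ 666 N

Weight W = 155 × 9.81 = 1521 N acts straight down.
Horizontal: T_left cos 71° = T_right cos 61°  →  T_left = 1.489 T_right.
Vertical: T_left sin 71° + T_right sin 61° = 1521.
Substituting the horizontal relation into the vertical equation gives 2.283 T_right = 1521, so T_right = 666.1 N.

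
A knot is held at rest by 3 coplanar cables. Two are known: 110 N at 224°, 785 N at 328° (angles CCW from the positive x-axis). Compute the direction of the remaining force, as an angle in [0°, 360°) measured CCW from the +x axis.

Sum the known components: ΣF_x = 586.6 N, ΣF_y = -492.4 N.
For equilibrium the remaining force must supply (−ΣF_x, −ΣF_y) = (-586.6, 492.4) N.
Magnitude = √((-586.6)² + (492.4)²) = 765.9 N; direction = atan2(492.4, -586.6) = 140.0°.

θ ≈ 140°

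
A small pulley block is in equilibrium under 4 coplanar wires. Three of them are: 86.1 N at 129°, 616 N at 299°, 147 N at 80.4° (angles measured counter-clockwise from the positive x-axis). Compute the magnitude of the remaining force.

F ≈ 423 N

Sum the known components: ΣF_x = 269 N, ΣF_y = -326.9 N.
For equilibrium the remaining force must supply (−ΣF_x, −ΣF_y) = (-269, 326.9) N.
Magnitude = √((-269)² + (326.9)²) = 423.3 N; direction = atan2(326.9, -269) = 129.4°.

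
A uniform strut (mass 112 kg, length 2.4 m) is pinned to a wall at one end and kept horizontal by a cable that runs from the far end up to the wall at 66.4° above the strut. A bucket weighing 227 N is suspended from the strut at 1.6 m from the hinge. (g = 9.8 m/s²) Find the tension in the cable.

Take torques about the hinge: T sin 66.4° · 2.4 = 112×9.8×1.2 + 227×1.6 = 1680.3 N·m.
So T = 1680.3 / (0.9164 × 2.4) = 764.04 N.

T ≈ 764 N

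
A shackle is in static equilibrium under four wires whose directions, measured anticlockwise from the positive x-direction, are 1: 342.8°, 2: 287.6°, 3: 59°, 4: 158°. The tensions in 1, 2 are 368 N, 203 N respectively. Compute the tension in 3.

T_3 ≈ 127 N

Resolve: ΣF_x = 368 cos 342.8° + 203 cos 287.6° + T_3 cos 59° + T_4 cos 158° = 0.
        ΣF_y = 368 sin 342.8° + 203 sin 287.6° + T_3 sin 59° + T_4 sin 158° = 0.
The known terms sum to (412.9, -302.3) N, so 0.5150 T_3 − 0.9272 T_4 = -412.9 and 0.8572 T_3 + 0.3746 T_4 = 302.3.
Solving simultaneously: T_3 = 127.2 N, T_4 = 516 N.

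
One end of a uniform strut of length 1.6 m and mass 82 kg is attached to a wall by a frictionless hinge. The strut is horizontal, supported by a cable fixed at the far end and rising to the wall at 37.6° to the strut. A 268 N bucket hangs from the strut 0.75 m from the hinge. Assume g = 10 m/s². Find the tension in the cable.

Take torques about the hinge: T sin 37.6° · 1.6 = 82×10×0.8 + 268×0.75 = 857 N·m.
So T = 857 / (0.6101 × 1.6) = 877.86 N.

T ≈ 878 N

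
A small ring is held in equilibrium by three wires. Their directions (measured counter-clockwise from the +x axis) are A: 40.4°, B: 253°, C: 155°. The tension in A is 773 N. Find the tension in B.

Resolve: ΣF_x = 773 cos 40.4° + T_B cos 253° + T_C cos 155° = 0.
        ΣF_y = 773 sin 40.4° + T_B sin 253° + T_C sin 155° = 0.
The known terms sum to (588.7, 501) N, so -0.2924 T_B − 0.9063 T_C = -588.7 and -0.9563 T_B + 0.4226 T_C = -501.
Solving simultaneously: T_B = 709.7 N, T_C = 420.6 N.

T_B ≈ 710 N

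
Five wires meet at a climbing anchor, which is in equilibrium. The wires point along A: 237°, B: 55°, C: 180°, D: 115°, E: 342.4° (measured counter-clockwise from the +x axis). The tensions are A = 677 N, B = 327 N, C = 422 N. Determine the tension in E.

Resolve: ΣF_x = 677 cos 237° + 327 cos 55° + 422 cos 180° + T_D cos 115° + T_E cos 342.4° = 0.
        ΣF_y = 677 sin 237° + 327 sin 55° + 422 sin 180° + T_D sin 115° + T_E sin 342.4° = 0.
The known terms sum to (-603.2, -299.9) N, so -0.4226 T_D + 0.9532 T_E = 603.2 and 0.9063 T_D − 0.3024 T_E = 299.9.
Solving simultaneously: T_D = 636.1 N, T_E = 914.8 N.

T_E ≈ 915 N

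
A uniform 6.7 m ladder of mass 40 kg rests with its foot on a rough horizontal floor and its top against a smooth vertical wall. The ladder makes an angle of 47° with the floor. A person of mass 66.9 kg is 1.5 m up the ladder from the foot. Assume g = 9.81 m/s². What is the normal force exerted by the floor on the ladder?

ΣF_y = 0: N_floor = 40×9.81 + 66.9×9.81 = 1048.7 N.

N_floor ≈ 1050 N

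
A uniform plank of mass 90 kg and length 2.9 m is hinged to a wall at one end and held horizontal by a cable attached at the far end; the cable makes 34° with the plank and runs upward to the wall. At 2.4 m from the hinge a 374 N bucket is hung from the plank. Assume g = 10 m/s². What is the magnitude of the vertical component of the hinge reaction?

Take torques about the hinge: T sin 34° · 2.9 = 90×10×1.45 + 374×2.4 = 2202.6 N·m.
So T = 2202.6 / (0.5592 × 2.9) = 1358.2 N.
ΣF_y = 0: H_y = (90×10 + 374) − T sin 34° = 1274 − 759.52 = 514.48 N.

|H_y| ≈ 514 N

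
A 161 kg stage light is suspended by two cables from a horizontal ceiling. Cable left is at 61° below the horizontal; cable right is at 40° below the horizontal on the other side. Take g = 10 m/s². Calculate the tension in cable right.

T_right ≈ 795 N

Weight W = 161 × 10 = 1610 N acts straight down.
Horizontal: T_left cos 61° = T_right cos 40°  →  T_left = 1.58 T_right.
Vertical: T_left sin 61° + T_right sin 40° = 1610.
Substituting the horizontal relation into the vertical equation gives 2.025 T_right = 1610, so T_right = 795.2 N.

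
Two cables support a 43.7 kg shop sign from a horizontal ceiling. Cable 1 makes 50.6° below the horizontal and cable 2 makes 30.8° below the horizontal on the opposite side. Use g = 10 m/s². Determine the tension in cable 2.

Weight W = 43.7 × 10 = 437 N acts straight down.
Horizontal: T_1 cos 50.6° = T_2 cos 30.8°  →  T_1 = 1.353 T_2.
Vertical: T_1 sin 50.6° + T_2 sin 30.8° = 437.
Substituting the horizontal relation into the vertical equation gives 1.558 T_2 = 437, so T_2 = 280.5 N.

T_2 ≈ 281 N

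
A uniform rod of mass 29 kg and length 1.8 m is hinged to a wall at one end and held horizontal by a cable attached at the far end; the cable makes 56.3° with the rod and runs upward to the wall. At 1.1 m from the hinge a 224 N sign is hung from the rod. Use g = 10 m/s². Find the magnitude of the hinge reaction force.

Take torques about the hinge: T sin 56.3° · 1.8 = 29×10×0.9 + 224×1.1 = 507.4 N·m.
So T = 507.4 / (0.8320 × 1.8) = 338.83 N.
ΣF_x = 0: H_x = T cos 56.3° = 188 N.
ΣF_y = 0: H_y = (29×10 + 224) − T sin 56.3° = 514 − 281.89 = 232.11 N.
|H| = √(H_x² + H_y²) = √((188)² + (232.11)²) = 298.69 N.

|H| ≈ 299 N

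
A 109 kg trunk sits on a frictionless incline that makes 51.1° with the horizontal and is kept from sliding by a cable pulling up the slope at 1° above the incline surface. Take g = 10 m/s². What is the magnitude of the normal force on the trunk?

N ≈ 670 N

Take axes along and perpendicular to the incline. Weight components: W sin 51.1° = 848.3 N down-slope, W cos 51.1° = 684.5 N into the surface.
Along incline: T cos 1° = W sin 51.1° → T = 848.4 N.
Perpendicular: N = W cos 51.1° − T sin 1° = 669.7 N.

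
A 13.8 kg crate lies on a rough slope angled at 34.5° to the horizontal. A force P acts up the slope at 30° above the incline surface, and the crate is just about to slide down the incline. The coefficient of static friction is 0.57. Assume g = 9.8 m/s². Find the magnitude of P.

On the verge of sliding down the incline, friction equals μN and acts up the slope.
Perpendicular: N + P sin 30° = W cos 34.5° = 111.5 N.
Along incline: P cos 30° + μN = W sin 34.5° with W sin 34.5° = 76.6 N.
Solving the pair for P and N: P = 22.5 N, N = 100.2 N (and f = μN = 57.12 N).

P ≈ 22.5 N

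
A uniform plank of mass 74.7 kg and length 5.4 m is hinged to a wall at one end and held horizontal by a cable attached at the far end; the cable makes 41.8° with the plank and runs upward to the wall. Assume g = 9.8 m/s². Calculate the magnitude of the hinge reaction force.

|H| ≈ 549 N

Take torques about the hinge: T sin 41.8° · 5.4 = 74.7×9.8×2.7 = 1976.6 N·m.
So T = 1976.6 / (0.6665 × 5.4) = 549.16 N.
ΣF_x = 0: H_x = T cos 41.8° = 409.38 N.
ΣF_y = 0: H_y = (74.7×9.8) − T sin 41.8° = 732.06 − 366.03 = 366.03 N.
|H| = √(H_x² + H_y²) = √((409.38)² + (366.03)²) = 549.16 N.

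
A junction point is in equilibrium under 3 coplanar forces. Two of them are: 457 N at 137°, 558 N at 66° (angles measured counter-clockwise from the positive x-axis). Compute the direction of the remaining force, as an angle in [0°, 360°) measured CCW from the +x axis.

Sum the known components: ΣF_x = -107.3 N, ΣF_y = 821.4 N.
For equilibrium the remaining force must supply (−ΣF_x, −ΣF_y) = (107.3, -821.4) N.
Magnitude = √((107.3)² + (-821.4)²) = 828.4 N; direction = atan2(-821.4, 107.3) = 277.4°.

θ ≈ 277°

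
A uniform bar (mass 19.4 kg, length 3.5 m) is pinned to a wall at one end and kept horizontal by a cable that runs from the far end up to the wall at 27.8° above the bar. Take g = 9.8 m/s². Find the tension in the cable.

T ≈ 204 N

Take torques about the hinge: T sin 27.8° · 3.5 = 19.4×9.8×1.75 = 332.71 N·m.
So T = 332.71 / (0.4664 × 3.5) = 203.82 N.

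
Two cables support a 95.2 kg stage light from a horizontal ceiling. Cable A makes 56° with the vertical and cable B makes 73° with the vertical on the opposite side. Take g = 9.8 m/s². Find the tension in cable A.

T_A ≈ 1150 N

Angles from the horizontal: cable A is 90° − 56° = 34°, cable B is 90° − 73° = 17°.
Weight W = 95.2 × 9.8 = 933 N acts straight down.
Horizontal: T_A cos 34° = T_B cos 17°  →  T_B = 0.8669 T_A.
Vertical: T_A sin 34° + T_B sin 17° = 933.
Substituting the horizontal relation into the vertical equation gives 0.8127 T_A = 933, so T_A = 1148 N.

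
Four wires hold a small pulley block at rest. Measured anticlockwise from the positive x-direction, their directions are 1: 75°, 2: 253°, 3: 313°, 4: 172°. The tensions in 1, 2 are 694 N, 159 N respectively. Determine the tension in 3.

T_3 ≈ 845 N

Resolve: ΣF_x = 694 cos 75° + 159 cos 253° + T_3 cos 313° + T_4 cos 172° = 0.
        ΣF_y = 694 sin 75° + 159 sin 253° + T_3 sin 313° + T_4 sin 172° = 0.
The known terms sum to (133.1, 518.3) N, so 0.6820 T_3 − 0.9903 T_4 = -133.1 and -0.7314 T_3 + 0.1392 T_4 = -518.3.
Solving simultaneously: T_3 = 845 N, T_4 = 716.4 N.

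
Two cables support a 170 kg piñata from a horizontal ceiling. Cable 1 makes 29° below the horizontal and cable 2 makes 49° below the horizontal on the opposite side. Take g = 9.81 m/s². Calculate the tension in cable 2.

T_2 ≈ 1490 N

Weight W = 170 × 9.81 = 1668 N acts straight down.
Horizontal: T_1 cos 29° = T_2 cos 49°  →  T_1 = 0.7501 T_2.
Vertical: T_1 sin 29° + T_2 sin 49° = 1668.
Substituting the horizontal relation into the vertical equation gives 1.118 T_2 = 1668, so T_2 = 1491 N.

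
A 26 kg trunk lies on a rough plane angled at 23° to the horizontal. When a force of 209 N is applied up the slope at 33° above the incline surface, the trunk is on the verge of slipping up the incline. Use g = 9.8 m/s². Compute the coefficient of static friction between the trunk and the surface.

μ ≈ 0.627

On the verge of sliding up the incline, friction is at its maximum μN and acts down the slope.
Perpendicular to incline: N = W cos 23° − P sin 33° = 234.5 − 113.8 = 120.7 N.
Along incline: P cos 33° − μN = W sin 23° → μ = −(W sin 23° − P cos 33°) / N = 0.6273.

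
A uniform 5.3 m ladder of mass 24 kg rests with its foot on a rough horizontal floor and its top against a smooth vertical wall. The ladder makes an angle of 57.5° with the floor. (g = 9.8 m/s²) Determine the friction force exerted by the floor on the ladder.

f ≈ 74.9 N

Torques about the foot: N_wall · 5.3 sin 57.5° = 24×9.8×2.65 cos 57.5° → N_wall = 74.919 N.
ΣF_x = 0: f_floor = N_wall = 74.919 N.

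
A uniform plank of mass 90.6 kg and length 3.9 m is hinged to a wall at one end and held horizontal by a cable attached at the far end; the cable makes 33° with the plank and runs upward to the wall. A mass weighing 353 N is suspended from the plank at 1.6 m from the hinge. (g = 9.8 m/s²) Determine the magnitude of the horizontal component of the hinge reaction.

H_x ≈ 907 N

Take torques about the hinge: T sin 33° · 3.9 = 90.6×9.8×1.95 + 353×1.6 = 2296.2 N·m.
So T = 2296.2 / (0.5446 × 3.9) = 1081 N.
ΣF_x = 0: H_x = T cos 33° = 906.61 N.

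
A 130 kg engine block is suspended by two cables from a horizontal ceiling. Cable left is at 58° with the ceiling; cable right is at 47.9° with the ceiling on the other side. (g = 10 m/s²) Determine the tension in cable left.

T_left ≈ 906 N

Weight W = 130 × 10 = 1300 N acts straight down.
Horizontal: T_left cos 58° = T_right cos 47.9°  →  T_right = 0.7904 T_left.
Vertical: T_left sin 58° + T_right sin 47.9° = 1300.
Substituting the horizontal relation into the vertical equation gives 1.435 T_left = 1300, so T_left = 906.2 N.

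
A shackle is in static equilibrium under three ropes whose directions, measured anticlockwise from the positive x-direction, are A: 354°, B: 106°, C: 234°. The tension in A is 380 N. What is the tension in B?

T_B ≈ 418 N

Resolve: ΣF_x = 380 cos 354° + T_B cos 106° + T_C cos 234° = 0.
        ΣF_y = 380 sin 354° + T_B sin 106° + T_C sin 234° = 0.
The known terms sum to (377.9, -39.72) N, so -0.2756 T_B − 0.5878 T_C = -377.9 and 0.9613 T_B − 0.8090 T_C = 39.72.
Solving simultaneously: T_B = 417.6 N, T_C = 447.1 N.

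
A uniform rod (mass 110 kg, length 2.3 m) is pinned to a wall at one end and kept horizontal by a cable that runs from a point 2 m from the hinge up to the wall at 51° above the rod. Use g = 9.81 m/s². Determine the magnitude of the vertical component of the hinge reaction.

|H_y| ≈ 459 N

Take torques about the hinge: T sin 51° · 2 = 110×9.81×1.15 = 1241 N·m.
So T = 1241 / (0.7771 × 2) = 798.41 N.
ΣF_y = 0: H_y = (110×9.81) − T sin 51° = 1079.1 − 620.48 = 458.62 N.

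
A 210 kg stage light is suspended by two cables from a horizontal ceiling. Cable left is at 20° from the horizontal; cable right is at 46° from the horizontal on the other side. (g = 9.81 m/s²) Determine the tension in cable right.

T_right ≈ 2120 N

Weight W = 210 × 9.81 = 2060 N acts straight down.
Horizontal: T_left cos 20° = T_right cos 46°  →  T_left = 0.7392 T_right.
Vertical: T_left sin 20° + T_right sin 46° = 2060.
Substituting the horizontal relation into the vertical equation gives 0.9722 T_right = 2060, so T_right = 2119 N.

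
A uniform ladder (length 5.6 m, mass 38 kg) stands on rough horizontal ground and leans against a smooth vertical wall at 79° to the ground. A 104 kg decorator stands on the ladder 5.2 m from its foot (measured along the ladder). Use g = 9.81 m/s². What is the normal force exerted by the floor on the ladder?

N_floor ≈ 1390 N

ΣF_y = 0: N_floor = 38×9.81 + 104×9.81 = 1393 N.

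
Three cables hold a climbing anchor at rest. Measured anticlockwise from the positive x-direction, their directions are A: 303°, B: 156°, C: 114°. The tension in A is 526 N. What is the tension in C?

Resolve: ΣF_x = 526 cos 303° + T_B cos 156° + T_C cos 114° = 0.
        ΣF_y = 526 sin 303° + T_B sin 156° + T_C sin 114° = 0.
The known terms sum to (286.5, -441.1) N, so -0.9135 T_B − 0.4067 T_C = -286.5 and 0.4067 T_B + 0.9135 T_C = 441.1.
Solving simultaneously: T_B = 123 N, T_C = 428.1 N.

T_C ≈ 428 N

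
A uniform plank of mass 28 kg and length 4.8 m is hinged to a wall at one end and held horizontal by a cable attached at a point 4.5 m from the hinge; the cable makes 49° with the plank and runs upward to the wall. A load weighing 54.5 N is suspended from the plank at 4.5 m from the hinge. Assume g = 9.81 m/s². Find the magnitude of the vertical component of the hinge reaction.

|H_y| ≈ 128 N

Take torques about the hinge: T sin 49° · 4.5 = 28×9.81×2.4 + 54.5×4.5 = 904.48 N·m.
So T = 904.48 / (0.7547 × 4.5) = 266.32 N.
ΣF_y = 0: H_y = (28×9.81 + 54.5) − T sin 49° = 329.18 − 201 = 128.18 N.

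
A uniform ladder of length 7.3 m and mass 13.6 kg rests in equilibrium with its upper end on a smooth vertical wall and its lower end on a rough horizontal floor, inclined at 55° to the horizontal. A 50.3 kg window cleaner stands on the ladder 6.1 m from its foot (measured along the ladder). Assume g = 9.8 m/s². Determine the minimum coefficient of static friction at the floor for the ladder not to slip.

ΣF_y = 0: N_floor = 13.6×9.8 + 50.3×9.8 = 626.22 N.
Torques about the foot: N_wall · 7.3 sin 55° = 13.6×9.8×3.65 cos 55° + 50.3×9.8×6.1 cos 55° → N_wall = 335.08 N.
ΣF_x = 0: f_floor = N_wall = 335.08 N.
μ_min = f_floor / N_floor = 335.08 / 626.22 = 0.5351.

μ_min ≈ 0.535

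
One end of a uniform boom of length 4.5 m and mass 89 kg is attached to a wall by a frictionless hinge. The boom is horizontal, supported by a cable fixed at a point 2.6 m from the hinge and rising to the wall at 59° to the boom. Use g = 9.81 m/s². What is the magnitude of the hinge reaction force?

|H| ≈ 469 N

Take torques about the hinge: T sin 59° · 2.6 = 89×9.81×2.25 = 1964.5 N·m.
So T = 1964.5 / (0.8572 × 2.6) = 881.46 N.
ΣF_x = 0: H_x = T cos 59° = 453.99 N.
ΣF_y = 0: H_y = (89×9.81) − T sin 59° = 873.09 − 755.56 = 117.53 N.
|H| = √(H_x² + H_y²) = √((453.99)² + (117.53)²) = 468.95 N.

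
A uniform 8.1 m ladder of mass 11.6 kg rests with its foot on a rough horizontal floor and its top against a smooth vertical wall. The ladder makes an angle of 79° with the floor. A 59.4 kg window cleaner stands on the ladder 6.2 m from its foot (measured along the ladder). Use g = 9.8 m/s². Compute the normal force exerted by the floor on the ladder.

ΣF_y = 0: N_floor = 11.6×9.8 + 59.4×9.8 = 695.8 N.

N_floor ≈ 696 N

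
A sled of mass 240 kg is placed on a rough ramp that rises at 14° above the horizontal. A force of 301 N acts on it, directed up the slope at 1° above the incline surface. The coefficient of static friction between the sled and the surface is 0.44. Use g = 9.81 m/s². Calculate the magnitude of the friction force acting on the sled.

f ≈ 269 N

Axes along / perpendicular to the incline. W sin 14° = 569.6 N down-slope; W cos 14° = 2284 N into the surface.
Perpendicular: N = W cos 14° − P sin 1° = 2284 − 5.253 = 2279 N.
Along incline: P cos 1° + f = W sin 14° (friction acts up-slope) → f = 569.6 − 301 = 268.6 N.
|f| = 268.6 N ≤ μN = 1003 N, so the sled is indeed static.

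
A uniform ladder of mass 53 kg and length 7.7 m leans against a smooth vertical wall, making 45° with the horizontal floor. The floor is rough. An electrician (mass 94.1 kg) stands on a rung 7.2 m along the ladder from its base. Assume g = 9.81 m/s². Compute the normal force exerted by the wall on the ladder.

N_wall ≈ 1120 N

Torques about the foot: N_wall · 7.7 sin 45° = 53×9.81×3.85 cos 45° + 94.1×9.81×7.2 cos 45° → N_wall = 1123.1 N.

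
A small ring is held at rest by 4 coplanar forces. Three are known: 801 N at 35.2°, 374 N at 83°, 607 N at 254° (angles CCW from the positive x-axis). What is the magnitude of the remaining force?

F ≈ 588 N

Sum the known components: ΣF_x = 532.8 N, ΣF_y = 249.4 N.
For equilibrium the remaining force must supply (−ΣF_x, −ΣF_y) = (-532.8, -249.4) N.
Magnitude = √((-532.8)² + (-249.4)²) = 588.3 N; direction = atan2(-249.4, -532.8) = 205.1°.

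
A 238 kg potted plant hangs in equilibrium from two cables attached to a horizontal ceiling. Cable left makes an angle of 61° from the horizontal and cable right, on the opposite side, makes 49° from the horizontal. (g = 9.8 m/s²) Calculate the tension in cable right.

Weight W = 238 × 9.8 = 2332 N acts straight down.
Horizontal: T_left cos 61° = T_right cos 49°  →  T_left = 1.353 T_right.
Vertical: T_left sin 61° + T_right sin 49° = 2332.
Substituting the horizontal relation into the vertical equation gives 1.938 T_right = 2332, so T_right = 1203 N.

T_right ≈ 1200 N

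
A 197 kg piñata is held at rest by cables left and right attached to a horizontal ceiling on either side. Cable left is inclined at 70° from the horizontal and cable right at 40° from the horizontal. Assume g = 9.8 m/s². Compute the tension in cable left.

Weight W = 197 × 9.8 = 1931 N acts straight down.
Horizontal: T_left cos 70° = T_right cos 40°  →  T_right = 0.4465 T_left.
Vertical: T_left sin 70° + T_right sin 40° = 1931.
Substituting the horizontal relation into the vertical equation gives 1.227 T_left = 1931, so T_left = 1574 N.

T_left ≈ 1570 N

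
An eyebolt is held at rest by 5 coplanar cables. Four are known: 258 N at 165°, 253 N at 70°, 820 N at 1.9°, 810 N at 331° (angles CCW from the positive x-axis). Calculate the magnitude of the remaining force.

F ≈ 1370 N

Sum the known components: ΣF_x = 1365 N, ΣF_y = -60.99 N.
For equilibrium the remaining force must supply (−ΣF_x, −ΣF_y) = (-1365, 60.99) N.
Magnitude = √((-1365)² + (60.99)²) = 1367 N; direction = atan2(60.99, -1365) = 177.4°.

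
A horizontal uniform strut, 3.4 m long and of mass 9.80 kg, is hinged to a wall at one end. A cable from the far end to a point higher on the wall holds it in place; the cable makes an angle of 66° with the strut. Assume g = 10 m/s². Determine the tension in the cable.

T ≈ 53.6 N

Take torques about the hinge: T sin 66° · 3.4 = 9.80×10×1.7 = 166.6 N·m.
So T = 166.6 / (0.9135 × 3.4) = 53.637 N.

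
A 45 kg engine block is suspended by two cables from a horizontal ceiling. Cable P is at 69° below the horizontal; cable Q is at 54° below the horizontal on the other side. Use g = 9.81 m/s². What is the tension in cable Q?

Weight W = 45 × 9.81 = 441.5 N acts straight down.
Horizontal: T_P cos 69° = T_Q cos 54°  →  T_P = 1.64 T_Q.
Vertical: T_P sin 69° + T_Q sin 54° = 441.5.
Substituting the horizontal relation into the vertical equation gives 2.34 T_Q = 441.5, so T_Q = 188.6 N.

T_Q ≈ 189 N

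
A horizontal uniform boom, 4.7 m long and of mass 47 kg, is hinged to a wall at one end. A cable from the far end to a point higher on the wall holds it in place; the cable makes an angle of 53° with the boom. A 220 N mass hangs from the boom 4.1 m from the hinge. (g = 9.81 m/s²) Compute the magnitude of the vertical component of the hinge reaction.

|H_y| ≈ 259 N

Take torques about the hinge: T sin 53° · 4.7 = 47×9.81×2.35 + 220×4.1 = 1985.5 N·m.
So T = 1985.5 / (0.7986 × 4.7) = 528.96 N.
ΣF_y = 0: H_y = (47×9.81 + 220) − T sin 53° = 681.07 − 422.45 = 258.62 N.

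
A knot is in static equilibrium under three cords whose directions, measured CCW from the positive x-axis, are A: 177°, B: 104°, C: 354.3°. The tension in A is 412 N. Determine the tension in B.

Resolve: ΣF_x = 412 cos 177° + T_B cos 104° + T_C cos 354.3° = 0.
        ΣF_y = 412 sin 177° + T_B sin 104° + T_C sin 354.3° = 0.
The known terms sum to (-411.4, 21.56) N, so -0.2419 T_B + 0.9951 T_C = 411.4 and 0.9703 T_B − 0.0993 T_C = -21.56.
Solving simultaneously: T_B = 20.61 N, T_C = 418.5 N.

T_B ≈ 20.6 N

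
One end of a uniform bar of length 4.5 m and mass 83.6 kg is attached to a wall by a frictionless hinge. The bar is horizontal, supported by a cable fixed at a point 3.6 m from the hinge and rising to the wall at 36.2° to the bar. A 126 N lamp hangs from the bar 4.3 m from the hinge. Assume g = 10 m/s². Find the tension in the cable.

Take torques about the hinge: T sin 36.2° · 3.6 = 83.6×10×2.25 + 126×4.3 = 2422.8 N·m.
So T = 2422.8 / (0.5906 × 3.6) = 1139.5 N.

T ≈ 1140 N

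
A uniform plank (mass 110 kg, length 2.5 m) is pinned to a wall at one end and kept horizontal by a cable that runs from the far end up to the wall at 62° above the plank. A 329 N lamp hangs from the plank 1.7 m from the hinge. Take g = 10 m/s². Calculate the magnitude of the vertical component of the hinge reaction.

Take torques about the hinge: T sin 62° · 2.5 = 110×10×1.25 + 329×1.7 = 1934.3 N·m.
So T = 1934.3 / (0.8829 × 2.5) = 876.29 N.
ΣF_y = 0: H_y = (110×10 + 329) − T sin 62° = 1429 − 773.72 = 655.28 N.

|H_y| ≈ 655 N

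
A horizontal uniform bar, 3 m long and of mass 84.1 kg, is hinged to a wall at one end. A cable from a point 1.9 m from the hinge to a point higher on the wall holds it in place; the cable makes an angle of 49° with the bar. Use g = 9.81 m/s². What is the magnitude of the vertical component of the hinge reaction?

|H_y| ≈ 174 N

Take torques about the hinge: T sin 49° · 1.9 = 84.1×9.81×1.5 = 1237.5 N·m.
So T = 1237.5 / (0.7547 × 1.9) = 863.02 N.
ΣF_y = 0: H_y = (84.1×9.81) − T sin 49° = 825.02 − 651.33 = 173.69 N.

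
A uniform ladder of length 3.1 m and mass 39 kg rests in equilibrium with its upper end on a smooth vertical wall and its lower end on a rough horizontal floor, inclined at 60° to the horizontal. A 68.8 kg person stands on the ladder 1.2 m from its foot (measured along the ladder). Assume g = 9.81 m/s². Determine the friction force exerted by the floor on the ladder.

Torques about the foot: N_wall · 3.1 sin 60° = 39×9.81×1.55 cos 60° + 68.8×9.81×1.2 cos 60° → N_wall = 261.28 N.
ΣF_x = 0: f_floor = N_wall = 261.28 N.

f ≈ 261 N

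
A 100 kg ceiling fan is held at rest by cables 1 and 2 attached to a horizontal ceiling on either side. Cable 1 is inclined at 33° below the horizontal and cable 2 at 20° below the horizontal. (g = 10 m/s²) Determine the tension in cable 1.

Weight W = 100 × 10 = 1000 N acts straight down.
Horizontal: T_1 cos 33° = T_2 cos 20°  →  T_2 = 0.8925 T_1.
Vertical: T_1 sin 33° + T_2 sin 20° = 1000.
Substituting the horizontal relation into the vertical equation gives 0.8499 T_1 = 1000, so T_1 = 1177 N.

T_1 ≈ 1180 N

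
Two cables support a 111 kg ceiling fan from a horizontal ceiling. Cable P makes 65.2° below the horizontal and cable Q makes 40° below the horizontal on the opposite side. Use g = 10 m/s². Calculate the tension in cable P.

Weight W = 111 × 10 = 1110 N acts straight down.
Horizontal: T_P cos 65.2° = T_Q cos 40°  →  T_Q = 0.5476 T_P.
Vertical: T_P sin 65.2° + T_Q sin 40° = 1110.
Substituting the horizontal relation into the vertical equation gives 1.26 T_P = 1110, so T_P = 881.1 N.

T_P ≈ 881 N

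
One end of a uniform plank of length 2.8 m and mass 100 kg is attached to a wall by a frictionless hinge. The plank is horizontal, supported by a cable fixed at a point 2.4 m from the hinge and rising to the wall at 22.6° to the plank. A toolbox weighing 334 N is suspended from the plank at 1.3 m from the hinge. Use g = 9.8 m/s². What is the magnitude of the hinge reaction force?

|H| ≈ 1890 N

Take torques about the hinge: T sin 22.6° · 2.4 = 100×9.8×1.4 + 334×1.3 = 1806.2 N·m.
So T = 1806.2 / (0.3843 × 2.4) = 1958.3 N.
ΣF_x = 0: H_x = T cos 22.6° = 1808 N.
ΣF_y = 0: H_y = (100×9.8 + 334) − T sin 22.6° = 1314 − 752.58 = 561.42 N.
|H| = √(H_x² + H_y²) = √((1808)² + (561.42)²) = 1893.1 N.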